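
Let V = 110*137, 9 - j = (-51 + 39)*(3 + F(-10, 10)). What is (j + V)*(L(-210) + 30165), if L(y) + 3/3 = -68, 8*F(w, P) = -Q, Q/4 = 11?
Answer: 452914704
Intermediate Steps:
Q = 44 (Q = 4*11 = 44)
F(w, P) = -11/2 (F(w, P) = (-1*44)/8 = (⅛)*(-44) = -11/2)
j = -21 (j = 9 - (-51 + 39)*(3 - 11/2) = 9 - (-12)*(-5)/2 = 9 - 1*30 = 9 - 30 = -21)
V = 15070
L(y) = -69 (L(y) = -1 - 68 = -69)
(j + V)*(L(-210) + 30165) = (-21 + 15070)*(-69 + 30165) = 15049*30096 = 452914704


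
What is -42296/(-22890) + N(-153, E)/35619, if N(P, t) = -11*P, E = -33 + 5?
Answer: 257510849/135886485 ≈ 1.8950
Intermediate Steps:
E = -28
-42296/(-22890) + N(-153, E)/35619 = -42296/(-22890) - 11*(-153)/35619 = -42296*(-1/22890) + 1683*(1/35619) = 21148/11445 + 561/11873 = 257510849/135886485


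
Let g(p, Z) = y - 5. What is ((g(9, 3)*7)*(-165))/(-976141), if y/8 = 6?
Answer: 49665/976141 ≈ 0.050879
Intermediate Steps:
y = 48 (y = 8*6 = 48)
g(p, Z) = 43 (g(p, Z) = 48 - 5 = 43)
((g(9, 3)*7)*(-165))/(-976141) = ((43*7)*(-165))/(-976141) = (301*(-165))*(-1/976141) = -49665*(-1/976141) = 49665/976141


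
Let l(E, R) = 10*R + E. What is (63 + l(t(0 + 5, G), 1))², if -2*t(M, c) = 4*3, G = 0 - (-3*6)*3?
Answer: 4489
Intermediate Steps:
G = 54 (G = 0 - (-18)*3 = 0 - 1*(-54) = 0 + 54 = 54)
t(M, c) = -6 (t(M, c) = -2*3 = -½*12 = -6)
l(E, R) = E + 10*R
(63 + l(t(0 + 5, G), 1))² = (63 + (-6 + 10*1))² = (63 + (-6 + 10))² = (63 + 4)² = 67² = 4489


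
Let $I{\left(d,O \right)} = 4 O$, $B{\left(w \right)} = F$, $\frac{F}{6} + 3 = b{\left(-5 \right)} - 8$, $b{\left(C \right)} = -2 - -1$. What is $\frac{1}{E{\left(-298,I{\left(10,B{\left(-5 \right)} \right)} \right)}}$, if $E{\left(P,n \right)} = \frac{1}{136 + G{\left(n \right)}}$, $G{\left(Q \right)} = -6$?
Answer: $130$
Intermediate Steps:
$b{\left(C \right)} = -1$ ($b{\left(C \right)} = -2 + 1 = -1$)
$F = -72$ ($F = -18 + 6 \left(-1 - 8\right) = -18 + 6 \left(-9\right) = -18 - 54 = -72$)
$B{\left(w \right)} = -72$
$E{\left(P,n \right)} = \frac{1}{130}$ ($E{\left(P,n \right)} = \frac{1}{136 - 6} = \frac{1}{130}$)
$\frac{1}{E{\left(-298,I{\left(10,B{\left(-5 \right)} \right)} \right)}} = \frac{1}{\frac{1}{130}} = 130$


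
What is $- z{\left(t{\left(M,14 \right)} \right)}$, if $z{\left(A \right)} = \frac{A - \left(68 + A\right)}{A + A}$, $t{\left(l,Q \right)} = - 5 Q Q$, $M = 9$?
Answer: $- \frac{17}{490} \approx -0.034694$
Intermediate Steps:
$t{\left(l,Q \right)} = - 5 Q^{2}$
$z{\left(A \right)} = - \frac{34}{A}$ ($z{\left(A \right)} = - \frac{68}{2 A} = - 68 \frac{1}{2 A} = - \frac{34}{A}$)
$- z{\left(t{\left(M,14 \right)} \right)} = - \frac{-34}{\left(-5\right) 14^{2}} = - \frac{-34}{\left(-5\right) 196} = - \frac{-34}{-980} = - \frac{\left(-34\right) \left(-1\right)}{980} = \left(-1\right) \frac{17}{490} = - \frac{17}{490}$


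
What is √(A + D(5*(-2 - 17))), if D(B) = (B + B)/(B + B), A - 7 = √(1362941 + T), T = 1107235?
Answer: 2*√(2 + 9*√1906) ≈ 39.745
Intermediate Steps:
A = 7 + 36*√1906 (A = 7 + √(1362941 + 1107235) = 7 + √2470176 = 7 + 36*√1906 ≈ 1578.7)
D(B) = 1 (D(B) = (2*B)/((2*B)) = (2*B)*(1/(2*B)) = 1)
√(A + D(5*(-2 - 17))) = √((7 + 36*√1906) + 1) = √(8 + 36*√1906)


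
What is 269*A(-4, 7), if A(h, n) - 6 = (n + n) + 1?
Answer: 5649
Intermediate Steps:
A(h, n) = 7 + 2*n (A(h, n) = 6 + ((n + n) + 1) = 6 + (2*n + 1) = 6 + (1 + 2*n) = 7 + 2*n)
269*A(-4, 7) = 269*(7 + 2*7) = 269*(7 + 14) = 269*21 = 5649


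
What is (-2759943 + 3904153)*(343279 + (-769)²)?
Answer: 1069424434400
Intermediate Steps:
(-2759943 + 3904153)*(343279 + (-769)²) = 1144210*(343279 + 591361) = 1144210*934640 = 1069424434400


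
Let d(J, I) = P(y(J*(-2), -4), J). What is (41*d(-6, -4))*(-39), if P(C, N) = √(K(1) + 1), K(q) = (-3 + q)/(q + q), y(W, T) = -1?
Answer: 0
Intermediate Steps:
K(q) = (-3 + q)/(2*q) (K(q) = (-3 + q)/((2*q)) = (-3 + q)*(1/(2*q)) = (-3 + q)/(2*q))
P(C, N) = 0 (P(C, N) = √((½)*(-3 + 1)/1 + 1) = √((½)*1*(-2) + 1) = √(-1 + 1) = √0 = 0)
d(J, I) = 0
(41*d(-6, -4))*(-39) = (41*0)*(-39) = 0*(-39) = 0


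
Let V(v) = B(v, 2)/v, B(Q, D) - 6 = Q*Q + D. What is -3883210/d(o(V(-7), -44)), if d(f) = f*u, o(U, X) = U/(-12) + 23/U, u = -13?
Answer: -1239520632/8905 ≈ -1.3919e+5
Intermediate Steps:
B(Q, D) = 6 + D + Q² (B(Q, D) = 6 + (Q*Q + D) = 6 + (Q² + D) = 6 + (D + Q²) = 6 + D + Q²)
V(v) = (8 + v²)/v (V(v) = (6 + 2 + v²)/v = (8 + v²)/v)
o(U, X) = 23/U - U/12 (o(U, X) = U*(-1/12) + 23/U = -U/12 + 23/U = 23/U - U/12)
d(f) = -13*f (d(f) = f*(-13) = -13*f)
-3883210/d(o(V(-7), -44)) = -3883210*(-1/(13*(23/(-7 + 8/(-7)) - (-7 + 8/(-7))/12))) = -3883210*(-1/(13*(23/(-7 + 8*(-⅐)) - (-7 + 8*(-⅐))/12))) = -3883210*(-1/(13*(23/(-7 - 8/7) - (-7 - 8/7)/12))) = -3883210*(-1/(13*(23/(-57/7) - 1/12*(-57/7)))) = -3883210*(-1/(13*(23*(-7/57) + 19/28))) = -3883210*(-1/(13*(-161/57 + 19/28))) = -3883210/((-13*(-3425/1596))) = -3883210/44525/1596 = -3883210*1596/44525 = -1239520632/8905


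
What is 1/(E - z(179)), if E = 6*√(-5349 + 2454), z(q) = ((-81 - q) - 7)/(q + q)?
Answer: 31862/4452441123 - 256328*I*√2895/4452441123 ≈ 7.1561e-6 - 0.0030976*I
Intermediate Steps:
z(q) = (-88 - q)/(2*q) (z(q) = (-88 - q)/((2*q)) = (-88 - q)*(1/(2*q)) = (-88 - q)/(2*q))
E = 6*I*√2895 (E = 6*√(-2895) = 6*(I*√2895) = 6*I*√2895 ≈ 322.83*I)
1/(E - z(179)) = 1/(6*I*√2895 - (-88 - 1*179)/(2*179)) = 1/(6*I*√2895 - (-88 - 179)/(2*179)) = 1/(6*I*√2895 - (-267)/(2*179)) = 1/(6*I*√2895 - 1*(-267/358)) = 1/(6*I*√2895 + 267/358) = 1/(267/358 + 6*I*√2895)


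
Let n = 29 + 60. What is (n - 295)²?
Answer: 42436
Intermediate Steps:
n = 89
(n - 295)² = (89 - 295)² = (-206)² = 42436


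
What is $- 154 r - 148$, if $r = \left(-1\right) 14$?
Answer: $2008$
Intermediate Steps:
$r = -14$
$- 154 r - 148 = \left(-154\right) \left(-14\right) - 148 = 2156 - 148 = 2008$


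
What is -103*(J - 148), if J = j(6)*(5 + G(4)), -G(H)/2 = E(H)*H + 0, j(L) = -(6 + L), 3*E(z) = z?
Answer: 8240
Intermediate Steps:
E(z) = z/3
j(L) = -6 - L
G(H) = -2*H**2/3 (G(H) = -2*((H/3)*H + 0) = -2*(H**2/3 + 0) = -2*H**2/3)
J = 68 (J = (-6 - 1*6)*(5 - 2/3*4**2) = (-6 - 6)*(5 - 2/3*16) = -12*(5 - 32/3) = -12*(-17/3) = 68)
-103*(J - 148) = -103*(68 - 148) = -103*(-80) = 8240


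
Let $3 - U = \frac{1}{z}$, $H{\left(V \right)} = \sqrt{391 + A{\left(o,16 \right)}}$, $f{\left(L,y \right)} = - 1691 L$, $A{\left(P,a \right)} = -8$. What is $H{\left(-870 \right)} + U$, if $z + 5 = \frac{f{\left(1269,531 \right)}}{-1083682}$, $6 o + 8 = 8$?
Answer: $\frac{10901275}{3272531} + \sqrt{383} \approx 22.902$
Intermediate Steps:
$o = 0$ ($o = - \frac{4}{3} + \frac{1}{6} \cdot 8 = - \frac{4}{3} + \frac{4}{3} = 0$)
$H{\left(V \right)} = \sqrt{383}$ ($H{\left(V \right)} = \sqrt{391 - 8} = \sqrt{383}$)
$z = - \frac{3272531}{1083682}$ ($z = -5 + \frac{\left(-1691\right) 1269}{-1083682} = -5 - - \frac{2145879}{1083682} = -5 + \frac{2145879}{1083682} = - \frac{3272531}{1083682} \approx -3.0198$)
$U = \frac{10901275}{3272531}$ ($U = 3 - \frac{1}{- \frac{3272531}{1083682}} = 3 - - \frac{1083682}{3272531} = 3 + \frac{1083682}{3272531} = \frac{10901275}{3272531} \approx 3.3311$)
$H{\left(-870 \right)} + U = \sqrt{383} + \frac{10901275}{3272531} = \frac{10901275}{3272531} + \sqrt{383}$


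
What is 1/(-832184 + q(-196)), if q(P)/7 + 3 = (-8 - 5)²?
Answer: -1/831022 ≈ -1.2033e-6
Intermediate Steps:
q(P) = 1162 (q(P) = -21 + 7*(-8 - 5)² = -21 + 7*(-13)² = -21 + 7*169 = -21 + 1183 = 1162)
1/(-832184 + q(-196)) = 1/(-832184 + 1162) = 1/(-831022) = -1/831022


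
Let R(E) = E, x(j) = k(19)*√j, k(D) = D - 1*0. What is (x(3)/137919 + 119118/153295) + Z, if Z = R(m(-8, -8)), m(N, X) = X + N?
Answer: -2333602/153295 + 19*√3/137919 ≈ -15.223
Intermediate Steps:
m(N, X) = N + X
k(D) = D (k(D) = D + 0 = D)
x(j) = 19*√j
Z = -16 (Z = -8 - 8 = -16)
(x(3)/137919 + 119118/153295) + Z = ((19*√3)/137919 + 119118/153295) - 16 = ((19*√3)*(1/137919) + 119118*(1/153295)) - 16 = (19*√3/137919 + 119118/153295) - 16 = (119118/153295 + 19*√3/137919) - 16 = -2333602/153295 + 19*√3/137919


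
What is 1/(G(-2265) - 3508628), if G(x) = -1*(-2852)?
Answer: -1/3505776 ≈ -2.8524e-7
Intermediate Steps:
G(x) = 2852
1/(G(-2265) - 3508628) = 1/(2852 - 3508628) = 1/(-3505776) = -1/3505776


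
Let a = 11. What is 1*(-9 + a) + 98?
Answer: 100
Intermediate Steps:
1*(-9 + a) + 98 = 1*(-9 + 11) + 98 = 1*2 + 98 = 2 + 98 = 100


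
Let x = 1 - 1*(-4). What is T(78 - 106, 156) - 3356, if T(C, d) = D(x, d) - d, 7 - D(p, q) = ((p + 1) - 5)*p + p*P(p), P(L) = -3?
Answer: -3495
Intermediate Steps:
x = 5 (x = 1 + 4 = 5)
D(p, q) = 7 + 3*p - p*(-4 + p) (D(p, q) = 7 - (((p + 1) - 5)*p + p*(-3)) = 7 - (((1 + p) - 5)*p - 3*p) = 7 - ((-4 + p)*p - 3*p) = 7 - (p*(-4 + p) - 3*p) = 7 - (-3*p + p*(-4 + p)) = 7 + (3*p - p*(-4 + p)) = 7 + 3*p - p*(-4 + p))
T(C, d) = 17 - d (T(C, d) = (7 - 1*5² + 7*5) - d = (7 - 1*25 + 35) - d = (7 - 25 + 35) - d = 17 - d)
T(78 - 106, 156) - 3356 = (17 - 1*156) - 3356 = (17 - 156) - 3356 = -139 - 3356 = -3495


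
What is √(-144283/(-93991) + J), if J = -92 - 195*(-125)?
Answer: 2*√53634266108594/93991 ≈ 155.83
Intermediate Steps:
J = 24283 (J = -92 + 24375 = 24283)
√(-144283/(-93991) + J) = √(-144283/(-93991) + 24283) = √(-144283*(-1/93991) + 24283) = √(144283/93991 + 24283) = √(2282527736/93991) = 2*√53634266108594/93991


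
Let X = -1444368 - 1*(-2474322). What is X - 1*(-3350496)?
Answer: 4380450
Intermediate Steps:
X = 1029954 (X = -1444368 + 2474322 = 1029954)
X - 1*(-3350496) = 1029954 - 1*(-3350496) = 1029954 + 3350496 = 4380450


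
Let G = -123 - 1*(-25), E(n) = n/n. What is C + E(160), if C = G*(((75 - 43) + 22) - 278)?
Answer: 21953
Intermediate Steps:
E(n) = 1
G = -98 (G = -123 + 25 = -98)
C = 21952 (C = -98*(((75 - 43) + 22) - 278) = -98*((32 + 22) - 278) = -98*(54 - 278) = -98*(-224) = 21952)
C + E(160) = 21952 + 1 = 21953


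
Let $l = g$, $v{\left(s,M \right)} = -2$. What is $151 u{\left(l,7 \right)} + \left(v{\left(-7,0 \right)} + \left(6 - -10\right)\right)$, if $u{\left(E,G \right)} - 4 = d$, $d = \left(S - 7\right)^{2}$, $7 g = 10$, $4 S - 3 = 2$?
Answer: $\frac{89767}{16} \approx 5610.4$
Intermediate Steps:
$S = \frac{5}{4}$ ($S = \frac{3}{4} + \frac{1}{4} \cdot 2 = \frac{3}{4} + \frac{1}{2} = \frac{5}{4} \approx 1.25$)
$g = \frac{10}{7}$ ($g = \frac{1}{7} \cdot 10 = \frac{10}{7} \approx 1.4286$)
$d = \frac{529}{16}$ ($d = \left(\frac{5}{4} - 7\right)^{2} = \left(- \frac{23}{4}\right)^{2} = \frac{529}{16} \approx 33.063$)
$l = \frac{10}{7} \approx 1.4286$
$u{\left(E,G \right)} = \frac{593}{16}$ ($u{\left(E,G \right)} = 4 + \frac{529}{16} = \frac{593}{16}$)
$151 u{\left(l,7 \right)} + \left(v{\left(-7,0 \right)} + \left(6 - -10\right)\right) = 151 \cdot \frac{593}{16} + \left(-2 + \left(6 - -10\right)\right) = \frac{89543}{16} + \left(-2 + \left(6 + 10\right)\right) = \frac{89543}{16} + \left(-2 + 16\right) = \frac{89543}{16} + 14 = \frac{89767}{16}$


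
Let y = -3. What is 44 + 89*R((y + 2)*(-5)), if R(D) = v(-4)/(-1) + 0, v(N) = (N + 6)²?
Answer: -312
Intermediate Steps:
v(N) = (6 + N)²
R(D) = -4 (R(D) = (6 - 4)²/(-1) + 0 = 2²*(-1) + 0 = 4*(-1) + 0 = -4 + 0 = -4)
44 + 89*R((y + 2)*(-5)) = 44 + 89*(-4) = 44 - 356 = -312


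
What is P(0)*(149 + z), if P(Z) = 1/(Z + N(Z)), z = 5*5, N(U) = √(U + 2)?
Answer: 87*√2 ≈ 123.04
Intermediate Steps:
N(U) = √(2 + U)
z = 25
P(Z) = 1/(Z + √(2 + Z))
P(0)*(149 + z) = (149 + 25)/(0 + √(2 + 0)) = 174/(0 + √2) = 174/√2 = (√2/2)*174 = 87*√2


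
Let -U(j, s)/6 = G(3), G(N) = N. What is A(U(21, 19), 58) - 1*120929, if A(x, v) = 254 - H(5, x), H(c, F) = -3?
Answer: -120672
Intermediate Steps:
U(j, s) = -18 (U(j, s) = -6*3 = -18)
A(x, v) = 257 (A(x, v) = 254 - 1*(-3) = 254 + 3 = 257)
A(U(21, 19), 58) - 1*120929 = 257 - 1*120929 = 257 - 120929 = -120672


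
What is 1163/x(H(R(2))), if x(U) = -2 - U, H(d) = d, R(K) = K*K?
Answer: -1163/6 ≈ -193.83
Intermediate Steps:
R(K) = K**2
1163/x(H(R(2))) = 1163/(-2 - 1*2**2) = 1163/(-2 - 1*4) = 1163/(-2 - 4) = 1163/(-6) = 1163*(-1/6) = -1163/6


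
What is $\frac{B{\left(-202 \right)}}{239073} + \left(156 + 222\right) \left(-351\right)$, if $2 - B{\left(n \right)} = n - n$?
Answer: $- \frac{31719727492}{239073} \approx -1.3268 \cdot 10^{5}$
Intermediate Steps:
$B{\left(n \right)} = 2$ ($B{\left(n \right)} = 2 - \left(n - n\right) = 2 - 0 = 2 + 0 = 2$)
$\frac{B{\left(-202 \right)}}{239073} + \left(156 + 222\right) \left(-351\right) = \frac{2}{239073} + \left(156 + 222\right) \left(-351\right) = 2 \cdot \frac{1}{239073} + 378 \left(-351\right) = \frac{2}{239073} - 132678 = - \frac{31719727492}{239073}$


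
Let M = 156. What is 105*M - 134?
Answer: 16246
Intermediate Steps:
105*M - 134 = 105*156 - 134 = 16380 - 134 = 16246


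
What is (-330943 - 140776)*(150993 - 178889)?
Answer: 13159073224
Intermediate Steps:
(-330943 - 140776)*(150993 - 178889) = -471719*(-27896) = 13159073224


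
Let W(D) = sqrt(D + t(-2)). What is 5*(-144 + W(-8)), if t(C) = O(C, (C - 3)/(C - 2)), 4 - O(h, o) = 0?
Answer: -720 + 10*I ≈ -720.0 + 10.0*I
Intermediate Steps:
O(h, o) = 4 (O(h, o) = 4 - 1*0 = 4 + 0 = 4)
t(C) = 4
W(D) = sqrt(4 + D) (W(D) = sqrt(D + 4) = sqrt(4 + D))
5*(-144 + W(-8)) = 5*(-144 + sqrt(4 - 8)) = 5*(-144 + sqrt(-4)) = 5*(-144 + 2*I) = -720 + 10*I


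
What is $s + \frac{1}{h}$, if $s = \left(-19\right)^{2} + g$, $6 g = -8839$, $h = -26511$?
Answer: $- \frac{58969303}{53022} \approx -1112.2$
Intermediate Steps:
$g = - \frac{8839}{6}$ ($g = \frac{1}{6} \left(-8839\right) = - \frac{8839}{6} \approx -1473.2$)
$s = - \frac{6673}{6}$ ($s = \left(-19\right)^{2} - \frac{8839}{6} = 361 - \frac{8839}{6} = - \frac{6673}{6} \approx -1112.2$)
$s + \frac{1}{h} = - \frac{6673}{6} + \frac{1}{-26511} = - \frac{6673}{6} - \frac{1}{26511} = - \frac{58969303}{53022}$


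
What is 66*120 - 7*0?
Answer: 7920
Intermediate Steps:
66*120 - 7*0 = 7920 + 0 = 7920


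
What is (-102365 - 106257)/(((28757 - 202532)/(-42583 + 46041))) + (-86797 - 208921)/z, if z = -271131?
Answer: 9316634530486/2243609025 ≈ 4152.5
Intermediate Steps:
(-102365 - 106257)/(((28757 - 202532)/(-42583 + 46041))) + (-86797 - 208921)/z = (-102365 - 106257)/(((28757 - 202532)/(-42583 + 46041))) + (-86797 - 208921)/(-271131) = -208622/((-173775/3458)) - 295718*(-1/271131) = -208622/((-173775*1/3458)) + 295718/271131 = -208622/(-24825/494) + 295718/271131 = -208622*(-494/24825) + 295718/271131 = 103059268/24825 + 295718/271131 = 9316634530486/2243609025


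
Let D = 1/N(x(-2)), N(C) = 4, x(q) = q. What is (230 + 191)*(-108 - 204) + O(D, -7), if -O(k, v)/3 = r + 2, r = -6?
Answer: -131340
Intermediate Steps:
D = ¼ (D = 1/4 = ¼ ≈ 0.25000)
O(k, v) = 12 (O(k, v) = -3*(-6 + 2) = -3*(-4) = 12)
(230 + 191)*(-108 - 204) + O(D, -7) = (230 + 191)*(-108 - 204) + 12 = 421*(-312) + 12 = -131352 + 12 = -131340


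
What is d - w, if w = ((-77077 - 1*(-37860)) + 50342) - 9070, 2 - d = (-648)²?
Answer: -421957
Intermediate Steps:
d = -419902 (d = 2 - 1*(-648)² = 2 - 1*419904 = 2 - 419904 = -419902)
w = 2055 (w = ((-77077 + 37860) + 50342) - 9070 = (-39217 + 50342) - 9070 = 11125 - 9070 = 2055)
d - w = -419902 - 1*2055 = -419902 - 2055 = -421957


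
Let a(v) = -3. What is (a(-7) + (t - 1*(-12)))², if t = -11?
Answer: 4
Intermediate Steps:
(a(-7) + (t - 1*(-12)))² = (-3 + (-11 - 1*(-12)))² = (-3 + (-11 + 12))² = (-3 + 1)² = (-2)² = 4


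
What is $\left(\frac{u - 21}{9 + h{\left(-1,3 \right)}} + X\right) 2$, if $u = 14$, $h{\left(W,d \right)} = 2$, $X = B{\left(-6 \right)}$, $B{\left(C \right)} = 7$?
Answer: $\frac{140}{11} \approx 12.727$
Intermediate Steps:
$X = 7$
$\left(\frac{u - 21}{9 + h{\left(-1,3 \right)}} + X\right) 2 = \left(\frac{14 - 21}{9 + 2} + 7\right) 2 = \left(- \frac{7}{11} + 7\right) 2 = \frac{70}{11} \cdot 2 = \frac{140}{11}$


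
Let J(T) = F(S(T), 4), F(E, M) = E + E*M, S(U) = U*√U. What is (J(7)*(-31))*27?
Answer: -29295*√7 ≈ -77507.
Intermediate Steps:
S(U) = U^(3/2)
J(T) = 5*T^(3/2) (J(T) = T^(3/2)*(1 + 4) = T^(3/2)*5 = 5*T^(3/2))
(J(7)*(-31))*27 = ((5*7^(3/2))*(-31))*27 = ((5*(7*√7))*(-31))*27 = ((35*√7)*(-31))*27 = -1085*√7*27 = -29295*√7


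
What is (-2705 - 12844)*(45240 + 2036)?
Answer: -735094524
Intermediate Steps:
(-2705 - 12844)*(45240 + 2036) = -15549*47276 = -735094524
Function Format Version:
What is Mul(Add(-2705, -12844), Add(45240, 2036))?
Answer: -735094524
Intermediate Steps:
Mul(Add(-2705, -12844), Add(45240, 2036)) = Mul(-15549, 47276) = -735094524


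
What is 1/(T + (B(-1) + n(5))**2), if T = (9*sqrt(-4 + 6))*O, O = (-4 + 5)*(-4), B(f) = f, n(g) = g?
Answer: -1/146 - 9*sqrt(2)/584 ≈ -0.028644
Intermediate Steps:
O = -4 (O = 1*(-4) = -4)
T = -36*sqrt(2) (T = (9*sqrt(-4 + 6))*(-4) = (9*sqrt(2))*(-4) = -36*sqrt(2) ≈ -50.912)
1/(T + (B(-1) + n(5))**2) = 1/(-36*sqrt(2) + (-1 + 5)**2) = 1/(-36*sqrt(2) + 4**2) = 1/(-36*sqrt(2) + 16) = 1/(16 - 36*sqrt(2))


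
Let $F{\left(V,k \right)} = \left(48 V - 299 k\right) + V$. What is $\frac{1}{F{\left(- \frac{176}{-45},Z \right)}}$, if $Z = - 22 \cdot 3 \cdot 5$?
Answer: $\frac{45}{4448774} \approx 1.0115 \cdot 10^{-5}$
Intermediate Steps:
$Z = -330$ ($Z = \left(-22\right) 15 = -330$)
$F{\left(V,k \right)} = - 299 k + 49 V$ ($F{\left(V,k \right)} = \left(- 299 k + 48 V\right) + V = - 299 k + 49 V$)
$\frac{1}{F{\left(- \frac{176}{-45},Z \right)}} = \frac{1}{\left(-299\right) \left(-330\right) + 49 \left(- \frac{176}{-45}\right)} = \frac{1}{98670 + 49 \left(\left(-176\right) \left(- \frac{1}{45}\right)\right)} = \frac{1}{98670 + 49 \cdot \frac{176}{45}} = \frac{1}{98670 + \frac{8624}{45}} = \frac{1}{\frac{4448774}{45}} = \frac{45}{4448774}$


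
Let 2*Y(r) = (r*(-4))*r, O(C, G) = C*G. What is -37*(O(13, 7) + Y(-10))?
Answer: 4033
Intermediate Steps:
Y(r) = -2*r² (Y(r) = ((r*(-4))*r)/2 = ((-4*r)*r)/2 = (-4*r²)/2 = -2*r²)
-37*(O(13, 7) + Y(-10)) = -37*(13*7 - 2*(-10)²) = -37*(91 - 2*100) = -37*(91 - 200) = -37*(-109) = 4033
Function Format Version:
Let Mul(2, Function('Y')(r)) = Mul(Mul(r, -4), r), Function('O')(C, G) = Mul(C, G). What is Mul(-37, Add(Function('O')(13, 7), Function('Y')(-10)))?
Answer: 4033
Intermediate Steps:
Function('Y')(r) = Mul(-2, Pow(r, 2)) (Function('Y')(r) = Mul(Rational(1, 2), Mul(Mul(r, -4), r)) = Mul(Rational(1, 2), Mul(Mul(-4, r), r)) = Mul(Rational(1, 2), Mul(-4, Pow(r, 2))) = Mul(-2, Pow(r, 2)))
Mul(-37, Add(Function('O')(13, 7), Function('Y')(-10))) = Mul(-37, Add(Mul(13, 7), Mul(-2, Pow(-10, 2)))) = Mul(-37, Add(91, Mul(-2, 100))) = Mul(-37, Add(91, -200)) = Mul(-37, -109) = 4033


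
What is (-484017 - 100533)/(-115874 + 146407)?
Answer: -584550/30533 ≈ -19.145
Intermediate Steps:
(-484017 - 100533)/(-115874 + 146407) = -584550/30533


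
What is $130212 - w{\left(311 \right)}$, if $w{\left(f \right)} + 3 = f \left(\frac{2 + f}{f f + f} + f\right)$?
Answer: $\frac{10449815}{312} \approx 33493.0$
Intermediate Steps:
$w{\left(f \right)} = -3 + f \left(f + \frac{2 + f}{f + f^{2}}\right)$ ($w{\left(f \right)} = -3 + f \left(\frac{2 + f}{f f + f} + f\right) = -3 + f \left(\frac{2 + f}{f^{2} + f} + f\right) = -3 + f \left(\frac{2 + f}{f + f^{2}} + f\right) = -3 + f \left(f + \frac{2 + f}{f + f^{2}}\right)$)
$130212 - w{\left(311 \right)} = 130212 - \frac{-1 + 311^{2} + 311^{3} - 622}{1 + 311} = 130212 - \frac{-1 + 96721 + 30080231 - 622}{312} = 130212 - \frac{1}{312} \cdot 30176329 = 130212 - \frac{30176329}{312} = \frac{10449815}{312}$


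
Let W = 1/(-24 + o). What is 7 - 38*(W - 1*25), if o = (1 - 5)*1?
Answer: 13417/14 ≈ 958.36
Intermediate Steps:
o = -4 (o = -4*1 = -4)
W = -1/28 (W = 1/(-24 - 4) = 1/(-28) = -1/28 ≈ -0.035714)
7 - 38*(W - 1*25) = 7 - 38*(-1/28 - 1*25) = 7 - 38*(-1/28 - 25) = 7 - 38*(-701/28) = 7 + 13319/14 = 13417/14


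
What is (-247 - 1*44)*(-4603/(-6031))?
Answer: -1339473/6031 ≈ -222.10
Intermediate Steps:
(-247 - 1*44)*(-4603/(-6031)) = (-247 - 44)*(-4603*(-1/6031)) = -291*4603/6031 = -1339473/6031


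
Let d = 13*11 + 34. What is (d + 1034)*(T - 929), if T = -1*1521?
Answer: -2966950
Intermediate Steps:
T = -1521
d = 177 (d = 143 + 34 = 177)
(d + 1034)*(T - 929) = (177 + 1034)*(-1521 - 929) = 1211*(-2450) = -2966950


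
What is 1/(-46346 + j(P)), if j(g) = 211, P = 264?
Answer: -1/46135 ≈ -2.1676e-5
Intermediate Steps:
1/(-46346 + j(P)) = 1/(-46346 + 211) = 1/(-46135) = -1/46135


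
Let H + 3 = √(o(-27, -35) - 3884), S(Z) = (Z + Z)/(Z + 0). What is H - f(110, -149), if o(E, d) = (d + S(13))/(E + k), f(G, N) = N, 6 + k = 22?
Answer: 146 + I*√3881 ≈ 146.0 + 62.298*I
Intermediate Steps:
S(Z) = 2 (S(Z) = (2*Z)/Z = 2)
k = 16 (k = -6 + 22 = 16)
o(E, d) = (2 + d)/(16 + E) (o(E, d) = (d + 2)/(E + 16) = (2 + d)/(16 + E))
H = -3 + I*√3881 (H = -3 + √((2 - 35)/(16 - 27) - 3884) = -3 + √(-33/(-11) - 3884) = -3 + √(-1/11*(-33) - 3884) = -3 + √(3 - 3884) = -3 + √(-3881) = -3 + I*√3881 ≈ -3.0 + 62.298*I)
H - f(110, -149) = (-3 + I*√3881) - 1*(-149) = (-3 + I*√3881) + 149 = 146 + I*√3881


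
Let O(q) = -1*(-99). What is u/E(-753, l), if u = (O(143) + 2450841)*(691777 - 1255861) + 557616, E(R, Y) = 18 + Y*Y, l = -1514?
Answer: -691267740672/1146107 ≈ -6.0314e+5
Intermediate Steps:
O(q) = 99
E(R, Y) = 18 + Y**2
u = -1382535481344 (u = (99 + 2450841)*(691777 - 1255861) + 557616 = 2450940*(-564084) + 557616 = -1382536038960 + 557616 = -1382535481344)
u/E(-753, l) = -1382535481344/(18 + (-1514)**2) = -1382535481344/(18 + 2292196) = -1382535481344/2292214 = -1382535481344*1/2292214 = -691267740672/1146107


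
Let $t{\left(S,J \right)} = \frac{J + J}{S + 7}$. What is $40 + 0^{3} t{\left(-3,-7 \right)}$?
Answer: $40$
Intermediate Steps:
$t{\left(S,J \right)} = \frac{2 J}{7 + S}$
$40 + 0^{3} t{\left(-3,-7 \right)} = 40 + 0^{3} \cdot 2 \left(-7\right) \frac{1}{7 - 3} = 40 + 0 \cdot 2 \left(-7\right) \frac{1}{4} = 40 + 0 \left(- \frac{7}{2}\right) = 40 + 0 = 40$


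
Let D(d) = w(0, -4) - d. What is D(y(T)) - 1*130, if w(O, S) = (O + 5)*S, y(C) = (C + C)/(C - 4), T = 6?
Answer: -156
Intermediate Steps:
y(C) = 2*C/(-4 + C) (y(C) = (2*C)/(-4 + C) = 2*C/(-4 + C))
w(O, S) = S*(5 + O) (w(O, S) = (5 + O)*S = S*(5 + O))
D(d) = -20 - d (D(d) = -4*(5 + 0) - d = -4*5 - d = -20 - d)
D(y(T)) - 1*130 = (-20 - 2*6/(-4 + 6)) - 1*130 = (-20 - 2*6/2) - 130 = (-20 - 1*6) - 130 = (-20 - 6) - 130 = -26 - 130 = -156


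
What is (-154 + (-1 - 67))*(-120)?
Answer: 26640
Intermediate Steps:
(-154 + (-1 - 67))*(-120) = (-154 - 68)*(-120) = -222*(-120) = 26640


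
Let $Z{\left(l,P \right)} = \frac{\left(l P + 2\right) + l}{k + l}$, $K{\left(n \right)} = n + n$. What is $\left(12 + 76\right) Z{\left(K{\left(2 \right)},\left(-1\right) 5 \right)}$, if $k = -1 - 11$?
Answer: $154$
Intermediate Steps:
$K{\left(n \right)} = 2 n$
$k = -12$ ($k = -1 - 11 = -12$)
$Z{\left(l,P \right)} = \frac{2 + l + P l}{-12 + l}$ ($Z{\left(l,P \right)} = \frac{\left(l P + 2\right) + l}{-12 + l} = \frac{\left(P l + 2\right) + l}{-12 + l} = \frac{\left(2 + P l\right) + l}{-12 + l} = \frac{2 + l + P l}{-12 + l}$)
$\left(12 + 76\right) Z{\left(K{\left(2 \right)},\left(-1\right) 5 \right)} = \left(12 + 76\right) \frac{2 + 2 \cdot 2 + \left(-1\right) 5 \cdot 2 \cdot 2}{-12 + 2 \cdot 2} = 88 \frac{2 + 4 - 20}{-12 + 4} = 88 \frac{2 + 4 - 20}{-8} = 88 \left(\left(- \frac{1}{8}\right) \left(-14\right)\right) = 88 \cdot \frac{7}{4} = 154$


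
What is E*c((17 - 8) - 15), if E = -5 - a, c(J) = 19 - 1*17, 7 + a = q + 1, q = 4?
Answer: -6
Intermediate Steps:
a = -2 (a = -7 + (4 + 1) = -7 + 5 = -2)
c(J) = 2 (c(J) = 19 - 17 = 2)
E = -3 (E = -5 - 1*(-2) = -5 + 2 = -3)
E*c((17 - 8) - 15) = -3*2 = -6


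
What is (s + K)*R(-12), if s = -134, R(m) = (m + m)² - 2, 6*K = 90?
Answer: -68306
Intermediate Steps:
K = 15 (K = (⅙)*90 = 15)
R(m) = -2 + 4*m² (R(m) = (2*m)² - 2 = 4*m² - 2 = -2 + 4*m²)
(s + K)*R(-12) = (-134 + 15)*(-2 + 4*(-12)²) = -119*(-2 + 4*144) = -119*(-2 + 576) = -119*574 = -68306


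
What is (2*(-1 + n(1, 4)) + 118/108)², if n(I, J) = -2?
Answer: 70225/2916 ≈ 24.083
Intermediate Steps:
(2*(-1 + n(1, 4)) + 118/108)² = (2*(-1 - 2) + 118/108)² = (2*(-3) + 118*(1/108))² = (-6 + 59/54)² = (-265/54)² = 70225/2916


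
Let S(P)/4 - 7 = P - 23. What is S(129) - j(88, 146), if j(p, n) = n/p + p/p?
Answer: 19771/44 ≈ 449.34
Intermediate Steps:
S(P) = -64 + 4*P (S(P) = 28 + 4*(P - 23) = 28 + 4*(-23 + P) = 28 + (-92 + 4*P) = -64 + 4*P)
j(p, n) = 1 + n/p (j(p, n) = n/p + 1 = 1 + n/p)
S(129) - j(88, 146) = (-64 + 4*129) - (146 + 88)/88 = (-64 + 516) - 234/88 = 452 - 1*117/44 = 452 - 117/44 = 19771/44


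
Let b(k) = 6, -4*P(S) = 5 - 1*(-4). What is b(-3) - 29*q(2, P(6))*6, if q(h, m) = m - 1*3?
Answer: 1839/2 ≈ 919.50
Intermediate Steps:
P(S) = -9/4 (P(S) = -(5 - 1*(-4))/4 = -(5 + 4)/4 = -1/4*9 = -9/4)
q(h, m) = -3 + m (q(h, m) = m - 3 = -3 + m)
b(-3) - 29*q(2, P(6))*6 = 6 - 29*(-3 - 9/4)*6 = 6 - (-609)*6/4 = 6 - 29*(-63/2) = 6 + 1827/2 = 1839/2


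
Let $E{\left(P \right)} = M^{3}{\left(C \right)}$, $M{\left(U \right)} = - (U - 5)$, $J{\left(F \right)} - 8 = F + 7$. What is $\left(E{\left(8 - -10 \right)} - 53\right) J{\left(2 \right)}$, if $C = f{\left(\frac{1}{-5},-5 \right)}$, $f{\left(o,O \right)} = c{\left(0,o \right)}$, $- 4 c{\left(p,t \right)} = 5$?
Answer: $\frac{207961}{64} \approx 3249.4$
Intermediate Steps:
$c{\left(p,t \right)} = - \frac{5}{4}$ ($c{\left(p,t \right)} = \left(- \frac{1}{4}\right) 5 = - \frac{5}{4}$)
$f{\left(o,O \right)} = - \frac{5}{4}$
$J{\left(F \right)} = 15 + F$ ($J{\left(F \right)} = 8 + \left(F + 7\right) = 8 + \left(7 + F\right) = 15 + F$)
$C = - \frac{5}{4} \approx -1.25$
$M{\left(U \right)} = 5 - U$ ($M{\left(U \right)} = - (-5 + U) = 5 - U$)
$E{\left(P \right)} = \frac{15625}{64}$ ($E{\left(P \right)} = \left(5 - - \frac{5}{4}\right)^{3} = \left(5 + \frac{5}{4}\right)^{3} = \left(\frac{25}{4}\right)^{3} = \frac{15625}{64}$)
$\left(E{\left(8 - -10 \right)} - 53\right) J{\left(2 \right)} = \left(\frac{15625}{64} - 53\right) \left(15 + 2\right) = \frac{12233}{64} \cdot 17 = \frac{207961}{64}$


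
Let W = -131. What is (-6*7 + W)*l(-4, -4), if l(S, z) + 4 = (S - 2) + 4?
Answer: 1038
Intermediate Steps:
l(S, z) = -2 + S (l(S, z) = -4 + ((S - 2) + 4) = -4 + ((-2 + S) + 4) = -4 + (2 + S) = -2 + S)
(-6*7 + W)*l(-4, -4) = (-6*7 - 131)*(-2 - 4) = (-42 - 131)*(-6) = -173*(-6) = 1038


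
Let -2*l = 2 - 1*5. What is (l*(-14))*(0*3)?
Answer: 0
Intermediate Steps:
l = 3/2 (l = -(2 - 1*5)/2 = -(2 - 5)/2 = -1/2*(-3) = 3/2 ≈ 1.5000)
(l*(-14))*(0*3) = ((3/2)*(-14))*(0*3) = -21*0 = 0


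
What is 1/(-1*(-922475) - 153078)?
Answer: 1/769397 ≈ 1.2997e-6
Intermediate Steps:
1/(-1*(-922475) - 153078) = 1/(922475 - 153078) = 1/769397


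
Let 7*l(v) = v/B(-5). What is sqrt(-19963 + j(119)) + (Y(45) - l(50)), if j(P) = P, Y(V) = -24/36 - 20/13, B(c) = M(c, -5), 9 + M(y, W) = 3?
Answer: -277/273 + 22*I*sqrt(41) ≈ -1.0147 + 140.87*I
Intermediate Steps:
M(y, W) = -6 (M(y, W) = -9 + 3 = -6)
B(c) = -6
Y(V) = -86/39 (Y(V) = -24*1/36 - 20*1/13 = -2/3 - 20/13 = -86/39)
l(v) = -v/42 (l(v) = (v/(-6))/7 = (v*(-1/6))/7 = (-v/6)/7 = -v/42)
sqrt(-19963 + j(119)) + (Y(45) - l(50)) = sqrt(-19963 + 119) + (-86/39 - (-1)*50/42) = sqrt(-19844) + (-86/39 - 1*(-25/21)) = 22*I*sqrt(41) + (-86/39 + 25/21) = 22*I*sqrt(41) - 277/273 = -277/273 + 22*I*sqrt(41)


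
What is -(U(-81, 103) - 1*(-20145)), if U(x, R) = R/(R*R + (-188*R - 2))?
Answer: -176409662/8757 ≈ -20145.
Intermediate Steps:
U(x, R) = R/(-2 + R**2 - 188*R) (U(x, R) = R/(R**2 + (-2 - 188*R)) = R/(-2 + R**2 - 188*R))
-(U(-81, 103) - 1*(-20145)) = -(103/(-2 + 103**2 - 188*103) - 1*(-20145)) = -(103/(-2 + 10609 - 19364) + 20145) = -(103/(-8757) + 20145) = -(103*(-1/8757) + 20145) = -(-103/8757 + 20145) = -1*176409662/8757 = -176409662/8757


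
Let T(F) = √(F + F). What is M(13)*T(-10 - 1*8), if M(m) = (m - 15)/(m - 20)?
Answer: 12*I/7 ≈ 1.7143*I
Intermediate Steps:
M(m) = (-15 + m)/(-20 + m)
T(F) = √2*√F (T(F) = √(2*F) = √2*√F)
M(13)*T(-10 - 1*8) = ((-15 + 13)/(-20 + 13))*(√2*√(-10 - 1*8)) = (-2/(-7))*(√2*√(-10 - 8)) = (-⅐*(-2))*(√2*√(-18)) = 2*(√2*(3*I*√2))/7 = 2*(6*I)/7 = 12*I/7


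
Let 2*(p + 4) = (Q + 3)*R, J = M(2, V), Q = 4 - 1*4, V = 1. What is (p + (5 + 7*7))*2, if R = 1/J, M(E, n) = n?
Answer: 103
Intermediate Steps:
Q = 0 (Q = 4 - 4 = 0)
J = 1
R = 1 (R = 1/1 = 1)
p = -5/2 (p = -4 + ((0 + 3)*1)/2 = -4 + (3*1)/2 = -4 + (½)*3 = -4 + 3/2 = -5/2 ≈ -2.5000)
(p + (5 + 7*7))*2 = (-5/2 + (5 + 7*7))*2 = (-5/2 + (5 + 49))*2 = (-5/2 + 54)*2 = (103/2)*2 = 103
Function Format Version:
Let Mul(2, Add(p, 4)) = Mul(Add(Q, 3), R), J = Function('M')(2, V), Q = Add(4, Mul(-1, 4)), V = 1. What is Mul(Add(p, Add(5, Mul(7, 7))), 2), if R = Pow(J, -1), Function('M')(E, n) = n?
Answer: 103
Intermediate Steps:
Q = 0 (Q = Add(4, -4) = 0)
J = 1
R = 1 (R = Pow(1, -1) = 1)
p = Rational(-5, 2) (p = Add(-4, Mul(Rational(1, 2), Mul(Add(0, 3), 1))) = Add(-4, Mul(Rational(1, 2), Mul(3, 1))) = Add(-4, Mul(Rational(1, 2), 3)) = Add(-4, Rational(3, 2)) = Rational(-5, 2) ≈ -2.5000)
Mul(Add(p, Add(5, Mul(7, 7))), 2) = Mul(Add(Rational(-5, 2), Add(5, Mul(7, 7))), 2) = Mul(Add(Rational(-5, 2), Add(5, 49)), 2) = Mul(Add(Rational(-5, 2), 54), 2) = Mul(Rational(103, 2), 2) = 103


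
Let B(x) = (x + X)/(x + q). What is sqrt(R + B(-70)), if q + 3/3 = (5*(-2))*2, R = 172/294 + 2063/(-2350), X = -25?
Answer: sqrt(12365993562)/128310 ≈ 0.86667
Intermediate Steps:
R = -101161/345450 (R = 172*(1/294) + 2063*(-1/2350) = 86/147 - 2063/2350 = -101161/345450 ≈ -0.29284)
q = -21 (q = -1 + (5*(-2))*2 = -1 - 10*2 = -1 - 20 = -21)
B(x) = (-25 + x)/(-21 + x) (B(x) = (x - 25)/(x - 21) = (-25 + x)/(-21 + x))
sqrt(R + B(-70)) = sqrt(-101161/345450 + (-25 - 70)/(-21 - 70)) = sqrt(-101161/345450 - 95/(-91)) = sqrt(-101161/345450 - 1/91*(-95)) = sqrt(-101161/345450 + 95/91) = sqrt(3373157/4490850) = sqrt(12365993562)/128310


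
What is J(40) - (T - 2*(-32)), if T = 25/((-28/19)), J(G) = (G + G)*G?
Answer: 88283/28 ≈ 3153.0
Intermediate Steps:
J(G) = 2*G² (J(G) = (2*G)*G = 2*G²)
T = -475/28 (T = 25/((-28*1/19)) = 25/(-28/19) = 25*(-19/28) = -475/28 ≈ -16.964)
J(40) - (T - 2*(-32)) = 2*40² - (-475/28 - 2*(-32)) = 2*1600 - (-475/28 + 64) = 3200 - 1*1317/28 = 3200 - 1317/28 = 88283/28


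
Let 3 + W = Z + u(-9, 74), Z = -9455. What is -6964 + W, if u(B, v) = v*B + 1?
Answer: -17087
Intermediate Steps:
u(B, v) = 1 + B*v (u(B, v) = B*v + 1 = 1 + B*v)
W = -10123 (W = -3 + (-9455 + (1 - 9*74)) = -3 + (-9455 + (1 - 666)) = -3 + (-9455 - 665) = -3 - 10120 = -10123)
-6964 + W = -6964 - 10123 = -17087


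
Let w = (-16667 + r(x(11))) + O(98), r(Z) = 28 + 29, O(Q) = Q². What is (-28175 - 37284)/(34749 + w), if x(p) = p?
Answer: -65459/27743 ≈ -2.3595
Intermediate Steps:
r(Z) = 57
w = -7006 (w = (-16667 + 57) + 98² = -16610 + 9604 = -7006)
(-28175 - 37284)/(34749 + w) = (-28175 - 37284)/(34749 - 7006) = -65459/27743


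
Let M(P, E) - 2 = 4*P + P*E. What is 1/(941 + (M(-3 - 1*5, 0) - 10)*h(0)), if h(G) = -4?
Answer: 1/1101 ≈ 0.00090826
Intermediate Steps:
M(P, E) = 2 + 4*P + E*P (M(P, E) = 2 + (4*P + P*E) = 2 + (4*P + E*P) = 2 + 4*P + E*P)
1/(941 + (M(-3 - 1*5, 0) - 10)*h(0)) = 1/(941 + ((2 + 4*(-3 - 1*5) + 0*(-3 - 1*5)) - 10)*(-4)) = 1/(941 + ((2 + 4*(-3 - 5) + 0*(-3 - 5)) - 10)*(-4)) = 1/(941 + ((2 + 4*(-8) + 0*(-8)) - 10)*(-4)) = 1/(941 + ((2 - 32 + 0) - 10)*(-4)) = 1/(941 + (-30 - 10)*(-4)) = 1/(941 - 40*(-4)) = 1/(941 + 160) = 1/1101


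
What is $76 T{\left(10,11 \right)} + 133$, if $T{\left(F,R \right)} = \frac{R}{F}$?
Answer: $\frac{1083}{5} \approx 216.6$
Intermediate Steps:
$76 T{\left(10,11 \right)} + 133 = 76 \cdot \frac{11}{10} + 133 = \frac{418}{5} + 133 = \frac{1083}{5}$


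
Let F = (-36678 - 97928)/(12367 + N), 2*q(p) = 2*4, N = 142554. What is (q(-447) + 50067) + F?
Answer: 456289105/9113 ≈ 50070.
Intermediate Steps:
q(p) = 4 (q(p) = (2*4)/2 = (½)*8 = 4)
F = -7918/9113 (F = (-36678 - 97928)/(12367 + 142554) = -134606/154921 = -134606*1/154921 = -7918/9113 ≈ -0.86887)
(q(-447) + 50067) + F = (4 + 50067) - 7918/9113 = 50071 - 7918/9113 = 456289105/9113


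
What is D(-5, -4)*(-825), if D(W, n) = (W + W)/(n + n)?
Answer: -4125/4 ≈ -1031.3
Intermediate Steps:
D(W, n) = W/n (D(W, n) = (2*W)/((2*n)) = (2*W)*(1/(2*n)) = W/n)
D(-5, -4)*(-825) = -5/(-4)*(-825) = -5*(-¼)*(-825) = (5/4)*(-825) = -4125/4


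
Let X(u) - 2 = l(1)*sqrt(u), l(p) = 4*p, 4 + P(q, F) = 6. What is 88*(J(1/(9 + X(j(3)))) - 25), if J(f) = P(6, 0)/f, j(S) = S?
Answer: -264 + 704*sqrt(3) ≈ 955.36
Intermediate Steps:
P(q, F) = 2 (P(q, F) = -4 + 6 = 2)
X(u) = 2 + 4*sqrt(u) (X(u) = 2 + (4*1)*sqrt(u) = 2 + 4*sqrt(u))
J(f) = 2/f
88*(J(1/(9 + X(j(3)))) - 25) = 88*(2/(1/(9 + (2 + 4*sqrt(3)))) - 25) = 88*(2/(1/(11 + 4*sqrt(3))) - 25) = 88*(2*(11 + 4*sqrt(3)) - 25) = 88*((22 + 8*sqrt(3)) - 25) = 88*(-3 + 8*sqrt(3)) = -264 + 704*sqrt(3)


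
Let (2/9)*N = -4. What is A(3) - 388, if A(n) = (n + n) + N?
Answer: -400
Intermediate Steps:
N = -18 (N = (9/2)*(-4) = -18)
A(n) = -18 + 2*n (A(n) = (n + n) - 18 = 2*n - 18 = -18 + 2*n)
A(3) - 388 = (-18 + 2*3) - 388 = (-18 + 6) - 388 = -12 - 388 = -400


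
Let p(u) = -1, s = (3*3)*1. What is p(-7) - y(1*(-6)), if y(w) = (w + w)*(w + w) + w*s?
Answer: -91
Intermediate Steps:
s = 9 (s = 9*1 = 9)
y(w) = 4*w**2 + 9*w (y(w) = (w + w)*(w + w) + w*9 = (2*w)*(2*w) + 9*w = 4*w**2 + 9*w)
p(-7) - y(1*(-6)) = -1 - 1*(-6)*(9 + 4*(1*(-6))) = -1 - (-6)*(9 + 4*(-6)) = -1 - (-6)*(9 - 24) = -1 - (-6)*(-15) = -1 - 1*90 = -1 - 90 = -91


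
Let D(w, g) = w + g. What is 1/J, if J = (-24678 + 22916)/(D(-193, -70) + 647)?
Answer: -192/881 ≈ -0.21793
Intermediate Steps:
D(w, g) = g + w
J = -881/192 (J = (-24678 + 22916)/((-70 - 193) + 647) = -1762/(-263 + 647) = -1762/384 = -1762*1/384 = -881/192 ≈ -4.5885)
1/J = 1/(-881/192) = -192/881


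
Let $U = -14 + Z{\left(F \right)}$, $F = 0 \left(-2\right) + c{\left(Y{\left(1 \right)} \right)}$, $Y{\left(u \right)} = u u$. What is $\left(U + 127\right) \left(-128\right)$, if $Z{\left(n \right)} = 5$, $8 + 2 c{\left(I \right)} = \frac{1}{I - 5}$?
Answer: $-15104$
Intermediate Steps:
$Y{\left(u \right)} = u^{2}$
$c{\left(I \right)} = -4 + \frac{1}{2 \left(-5 + I\right)}$ ($c{\left(I \right)} = -4 + \frac{1}{2 \left(I - 5\right)} = -4 + \frac{1}{2 \left(-5 + I\right)}$)
$F = - \frac{33}{8}$ ($F = 0 \left(-2\right) + \frac{41 - 8 \cdot 1^{2}}{2 \left(-5 + 1^{2}\right)} = 0 + \frac{41 - 8}{2 \left(-5 + 1\right)} = 0 + \frac{41 - 8}{2 \left(-4\right)} = 0 + \frac{1}{2} \left(- \frac{1}{4}\right) 33 = 0 - \frac{33}{8} = - \frac{33}{8} \approx -4.125$)
$U = -9$ ($U = -14 + 5 = -9$)
$\left(U + 127\right) \left(-128\right) = \left(-9 + 127\right) \left(-128\right) = 118 \left(-128\right) = -15104$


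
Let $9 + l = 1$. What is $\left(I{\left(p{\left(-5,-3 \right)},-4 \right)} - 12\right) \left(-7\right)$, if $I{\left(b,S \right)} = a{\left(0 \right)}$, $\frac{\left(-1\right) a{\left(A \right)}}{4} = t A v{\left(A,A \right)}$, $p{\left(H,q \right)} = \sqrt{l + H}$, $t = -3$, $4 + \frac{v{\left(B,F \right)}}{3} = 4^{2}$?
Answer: $84$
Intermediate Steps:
$v{\left(B,F \right)} = 36$ ($v{\left(B,F \right)} = -12 + 3 \cdot 4^{2} = -12 + 3 \cdot 16 = -12 + 48 = 36$)
$l = -8$ ($l = -9 + 1 = -8$)
$p{\left(H,q \right)} = \sqrt{-8 + H}$
$a{\left(A \right)} = 432 A$ ($a{\left(A \right)} = - 4 - 3 A 36 = - 4 \left(- 108 A\right) = 432 A$)
$I{\left(b,S \right)} = 0$ ($I{\left(b,S \right)} = 432 \cdot 0 = 0$)
$\left(I{\left(p{\left(-5,-3 \right)},-4 \right)} - 12\right) \left(-7\right) = \left(0 - 12\right) \left(-7\right) = \left(-12\right) \left(-7\right) = 84$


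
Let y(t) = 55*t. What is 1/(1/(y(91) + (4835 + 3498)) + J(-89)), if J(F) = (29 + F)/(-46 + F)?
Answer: 13338/5929 ≈ 2.2496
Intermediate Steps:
J(F) = (29 + F)/(-46 + F)
1/(1/(y(91) + (4835 + 3498)) + J(-89)) = 1/(1/(55*91 + (4835 + 3498)) + (29 - 89)/(-46 - 89)) = 1/(1/(5005 + 8333) - 60/(-135)) = 1/(1/13338 - 1/135*(-60)) = 1/(1/13338 + 4/9) = 1/(5929/13338) = 13338/5929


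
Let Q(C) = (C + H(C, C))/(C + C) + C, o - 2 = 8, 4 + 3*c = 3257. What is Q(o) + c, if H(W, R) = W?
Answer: 3286/3 ≈ 1095.3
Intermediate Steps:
c = 3253/3 (c = -4/3 + (⅓)*3257 = -4/3 + 3257/3 = 3253/3 ≈ 1084.3)
o = 10 (o = 2 + 8 = 10)
Q(C) = 1 + C (Q(C) = (C + C)/(C + C) + C = (2*C)/((2*C)) + C = (2*C)*(1/(2*C)) + C = 1 + C)
Q(o) + c = (1 + 10) + 3253/3 = 11 + 3253/3 = 3286/3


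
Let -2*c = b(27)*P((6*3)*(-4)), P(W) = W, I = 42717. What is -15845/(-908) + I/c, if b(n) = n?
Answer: 2257849/36774 ≈ 61.398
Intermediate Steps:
c = 972 (c = -27*(6*3)*(-4)/2 = -27*18*(-4)/2 = -27*(-72)/2 = -1/2*(-1944) = 972)
-15845/(-908) + I/c = -15845/(-908) + 42717/972 = -15845*(-1/908) + 42717*(1/972) = 15845/908 + 14239/324 = 2257849/36774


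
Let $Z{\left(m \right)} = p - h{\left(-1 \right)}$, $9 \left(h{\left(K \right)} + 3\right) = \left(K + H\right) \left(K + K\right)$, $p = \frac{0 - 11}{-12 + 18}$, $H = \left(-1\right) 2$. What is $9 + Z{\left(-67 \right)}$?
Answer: $\frac{19}{2} \approx 9.5$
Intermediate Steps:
$H = -2$
$p = - \frac{11}{6} \approx -1.8333$
$h{\left(K \right)} = -3 + \frac{2 K \left(-2 + K\right)}{9}$ ($h{\left(K \right)} = -3 + \frac{\left(K - 2\right) \left(K + K\right)}{9} = -3 + \frac{\left(-2 + K\right) 2 K}{9} = -3 + \frac{2 K \left(-2 + K\right)}{9}$)
$Z{\left(m \right)} = \frac{1}{2}$ ($Z{\left(m \right)} = - \frac{11}{6} - \left(-3 - - \frac{4}{9} + \frac{2 \left(-1\right)^{2}}{9}\right) = - \frac{11}{6} - \left(-3 + \frac{4}{9} + \frac{2}{9} \cdot 1\right) = - \frac{11}{6} - \left(-3 + \frac{4}{9} + \frac{2}{9}\right) = - \frac{11}{6} - - \frac{7}{3} = - \frac{11}{6} + \frac{7}{3} = \frac{1}{2}$)
$9 + Z{\left(-67 \right)} = 9 + \frac{1}{2} = \frac{19}{2}$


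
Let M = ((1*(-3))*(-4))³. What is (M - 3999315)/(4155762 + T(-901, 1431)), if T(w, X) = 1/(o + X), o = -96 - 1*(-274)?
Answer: -6432117483/6686621059 ≈ -0.96194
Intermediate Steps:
o = 178 (o = -96 + 274 = 178)
M = 1728 (M = (-3*(-4))³ = 12³ = 1728)
T(w, X) = 1/(178 + X)
(M - 3999315)/(4155762 + T(-901, 1431)) = (1728 - 3999315)/(4155762 + 1/(178 + 1431)) = -3997587/(4155762 + 1/1609) = -3997587/6686621059/1609 = -3997587*1609/6686621059 = -6432117483/6686621059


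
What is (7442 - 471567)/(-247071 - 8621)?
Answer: 464125/255692 ≈ 1.8152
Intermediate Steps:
(7442 - 471567)/(-247071 - 8621) = -464125/(-255692) = -464125*(-1/255692) = 464125/255692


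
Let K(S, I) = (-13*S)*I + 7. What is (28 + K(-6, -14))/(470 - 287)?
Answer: -1057/183 ≈ -5.7760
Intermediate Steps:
K(S, I) = 7 - 13*I*S (K(S, I) = -13*I*S + 7 = 7 - 13*I*S)
(28 + K(-6, -14))/(470 - 287) = (28 + (7 - 13*(-14)*(-6)))/(470 - 287) = (28 + (7 - 1092))/183 = (28 - 1085)*(1/183) = -1057*1/183 = -1057/183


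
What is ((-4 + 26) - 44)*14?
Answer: -308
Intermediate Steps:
((-4 + 26) - 44)*14 = (22 - 44)*14 = -22*14 = -308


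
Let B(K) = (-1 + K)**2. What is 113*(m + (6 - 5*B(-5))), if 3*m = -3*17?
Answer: -21583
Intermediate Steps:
m = -17 (m = (-3*17)/3 = (1/3)*(-51) = -17)
113*(m + (6 - 5*B(-5))) = 113*(-17 + (6 - 5*(-1 - 5)**2)) = 113*(-17 + (6 - 5*(-6)**2)) = 113*(-17 + (6 - 5*36)) = 113*(-17 + (6 - 180)) = 113*(-17 - 174) = 113*(-191) = -21583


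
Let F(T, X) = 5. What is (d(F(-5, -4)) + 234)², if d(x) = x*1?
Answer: 57121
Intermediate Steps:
d(x) = x
(d(F(-5, -4)) + 234)² = (5 + 234)² = 239² = 57121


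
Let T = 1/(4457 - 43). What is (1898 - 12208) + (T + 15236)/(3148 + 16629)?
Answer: -899951188475/87295678 ≈ -10309.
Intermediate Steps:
T = 1/4414 ≈ 0.00022655
(1898 - 12208) + (T + 15236)/(3148 + 16629) = (1898 - 12208) + (1/4414 + 15236)/(3148 + 16629) = -10310 + (67251705/4414)/19777 = -10310 + (67251705/4414)*(1/19777) = -10310 + 67251705/87295678 = -899951188475/87295678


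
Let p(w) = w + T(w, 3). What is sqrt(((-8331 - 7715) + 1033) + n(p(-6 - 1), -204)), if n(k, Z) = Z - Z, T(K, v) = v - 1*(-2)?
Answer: I*sqrt(15013) ≈ 122.53*I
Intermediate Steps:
T(K, v) = 2 + v (T(K, v) = v + 2 = 2 + v)
p(w) = 5 + w (p(w) = w + (2 + 3) = w + 5 = 5 + w)
n(k, Z) = 0
sqrt(((-8331 - 7715) + 1033) + n(p(-6 - 1), -204)) = sqrt(((-8331 - 7715) + 1033) + 0) = sqrt((-16046 + 1033) + 0) = sqrt(-15013 + 0) = sqrt(-15013) = I*sqrt(15013)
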